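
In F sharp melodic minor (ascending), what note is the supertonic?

G#

The F# melodic minor (ascending) scale runs F# G# A B C# D# E#.
Degree 2 is G#.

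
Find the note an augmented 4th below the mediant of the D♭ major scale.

The mediant of Db major is F.
An augmented fourth (6 semitones) below F lands on the letter C, giving Cb.

Cb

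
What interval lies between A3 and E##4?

The letter names run A→E, a span of 4 letter steps, so the interval is some kind of fifth.
A to E## is 9 semitones. A perfect fifth is 7, so 9 makes it doubly augmented.

doubly augmented fifth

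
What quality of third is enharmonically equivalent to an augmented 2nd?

An augmented second spans 3 semitones.
A third spanning 3 semitones is minor (the major third is 4).

minor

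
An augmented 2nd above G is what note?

G up a major second is A, so the target letter is A.
From G, an augmented second is 3 semitones up: A#.

A#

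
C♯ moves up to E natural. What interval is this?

Counting letters C–D–E gives a third.
C#→E = 3 semitones, 1 narrower than the major third (4), so minor.

minor third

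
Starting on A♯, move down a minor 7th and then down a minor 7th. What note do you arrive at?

A minor seventh down from A# is B# (letter B, 10 semitones down).
A minor seventh down from B# is C## (letter C, 10 semitones down).

C##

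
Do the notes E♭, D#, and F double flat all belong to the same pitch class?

Eb = pitch class 3 and D# = pitch class 3 and Fbb = pitch class 3 — the same pitch class, so they are enharmonic equivalents.

Yes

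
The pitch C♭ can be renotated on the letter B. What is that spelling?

Cb is pitch class 11. The letter B alone is pitch class 11.
Pitch class 11 on B needs no accidental: B.

B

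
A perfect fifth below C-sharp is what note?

F#

C down a perfect fifth is F, so the target letter is F.
From C#, a perfect fifth is 7 semitones down: F#.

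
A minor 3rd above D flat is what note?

Fb

A third above D lands on the letter F.
A minor third spans 3 semitones, so Db moves to pitch class 4. On the letter F that is Fb.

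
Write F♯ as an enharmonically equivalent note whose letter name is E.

E##

Plain E sits 2 semitones below F#, so on the letter E the same pitch needs a double sharp: E##.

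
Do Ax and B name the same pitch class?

A## is pitch class 11; B is pitch class 11.
All spellings map to pitch class 11, so they are enharmonically equivalent.

Yes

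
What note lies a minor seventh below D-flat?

Eb

A seventh below D lands on the letter E.
A minor seventh spans 10 semitones, so Db moves to pitch class 3. On the letter E that is Eb.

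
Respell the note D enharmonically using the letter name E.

Ebb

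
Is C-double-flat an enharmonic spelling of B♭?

Yes

Cbb = pitch class 10 and Bb = pitch class 10 — the same pitch class, so they are enharmonic equivalents.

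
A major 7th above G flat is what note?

A seventh above G lands on the letter F.
A major seventh spans 11 semitones, so Gb moves to pitch class 5. On the letter F that is F.

F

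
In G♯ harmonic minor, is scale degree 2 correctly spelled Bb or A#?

Each scale degree takes a distinct letter name. Degree 2 of a scale on G must use the letter A.
A# and Bb are enharmonically the same pitch, but only A# uses the letter A, so it is the correct spelling here.

A#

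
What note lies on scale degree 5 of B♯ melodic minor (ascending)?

F##

Degree 5 takes the letter 4 steps above B, which is F.
In melodic minor (ascending), degree 5 sits 7 semitones above the tonic. B# + 7 semitones is pitch class 7, spelled on F as F##.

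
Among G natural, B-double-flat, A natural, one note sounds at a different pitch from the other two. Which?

G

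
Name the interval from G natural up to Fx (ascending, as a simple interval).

Counting letters G–A–B–C–D–E–F gives a seventh.
G→F## = 12 semitones, 1 wider than the major seventh (11), so augmented.

augmented seventh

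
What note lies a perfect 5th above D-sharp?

A#

D up a perfect fifth is A, so the target letter is A.
From D#, a perfect fifth is 7 semitones up: A#.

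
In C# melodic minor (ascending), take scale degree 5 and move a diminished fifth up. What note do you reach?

Scale degree 5 of C# melodic minor (ascending) is G#.
A diminished fifth (6 semitones) above G# lands on the letter D, giving D.

D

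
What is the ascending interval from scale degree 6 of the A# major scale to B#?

Scale degree 6 of A# major is F##.
F## up to B#: letters F→B make it a fourth; 5 semitones makes it perfect.

perfect fourth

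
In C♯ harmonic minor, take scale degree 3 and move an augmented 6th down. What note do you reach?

Gb

Scale degree 3 of C# harmonic minor is E.
An augmented sixth (10 semitones) below E lands on the letter G, giving Gb.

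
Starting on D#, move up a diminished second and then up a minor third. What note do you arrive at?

A diminished second up from D# is Eb (letter E, 0 semitones up).
A minor third up from Eb is Gb (letter G, 3 semitones up).

Gb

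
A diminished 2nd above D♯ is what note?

Eb

A second above D lands on the letter E.
A diminished second spans 0 semitones, so D# moves to pitch class 3. On the letter E that is Eb.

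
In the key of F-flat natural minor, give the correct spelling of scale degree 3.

Abb

The Fb natural minor scale runs Fb Gb Abb Bbb Cb Dbb Ebb.
Degree 3 is Abb.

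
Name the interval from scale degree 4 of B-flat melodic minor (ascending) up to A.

augmented fourth

Scale degree 4 of Bb melodic minor (ascending) is Eb.
Eb up to A: letters E→A make it a fourth; 6 semitones makes it augmented.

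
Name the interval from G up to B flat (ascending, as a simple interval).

minor third

The letter names run G→B, a span of 2 letter steps, so the interval is some kind of third.
G to Bb is 3 semitones. A major third is 4, so 3 makes it minor.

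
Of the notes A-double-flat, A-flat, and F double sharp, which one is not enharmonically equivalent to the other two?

In 12-tone equal temperament, enharmonic equivalents share a pitch class. Abb is pitch class 7; Ab is pitch class 8; F## is pitch class 7.
Abb and F## share pitch class 7, while Ab is pitch class 8.

Ab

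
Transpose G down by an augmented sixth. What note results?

A sixth below G lands on the letter B.
An augmented sixth spans 10 semitones, so G moves to pitch class 9. On the letter B that is Bbb.

Bbb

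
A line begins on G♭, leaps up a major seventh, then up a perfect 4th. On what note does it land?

A major seventh up from Gb is F (letter F, 11 semitones up).
A perfect fourth up from F is Bb (letter B, 5 semitones up).

Bb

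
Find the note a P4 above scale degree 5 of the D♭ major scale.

Scale degree 5 of Db major is Ab.
A perfect fourth (5 semitones) above Ab lands on the letter D, giving Db.

Db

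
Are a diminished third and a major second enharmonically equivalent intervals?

A diminished third spans 2 semitones; a major second spans 2.
They are enharmonically equivalent.

Yes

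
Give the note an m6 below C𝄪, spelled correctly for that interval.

E##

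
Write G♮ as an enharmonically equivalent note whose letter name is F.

Plain F sits 2 semitones below G, so on the letter F the same pitch needs a double sharp: F##.

F##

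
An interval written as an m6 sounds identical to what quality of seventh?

doubly diminished

A minor sixth spans 8 semitones.
A seventh spanning 8 semitones is doubly diminished (the major seventh is 11).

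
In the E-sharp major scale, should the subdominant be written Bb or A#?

A#

Each scale degree takes a distinct letter name. Degree 4 of a scale on E must use the letter A.
A# and Bb are enharmonically the same pitch, but only A# uses the letter A, so it is the correct spelling here.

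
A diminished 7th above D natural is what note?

A seventh above D lands on the letter C.
A diminished seventh spans 9 semitones, so D moves to pitch class 11. On the letter C that is Cb.

Cb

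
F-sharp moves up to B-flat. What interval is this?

The letter names run F→B, a span of 3 letter steps, so the interval is some kind of fourth.
F# to Bb is 4 semitones. A perfect fourth is 5, so 4 makes it diminished.

diminished fourth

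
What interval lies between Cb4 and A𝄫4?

Counting letters C–D–E–F–G–A gives a sixth.
Cb→Abb = 8 semitones, 1 narrower than the major sixth (9), so minor.

minor sixth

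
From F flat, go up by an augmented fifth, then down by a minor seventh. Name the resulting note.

D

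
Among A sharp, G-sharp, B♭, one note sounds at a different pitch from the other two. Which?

G#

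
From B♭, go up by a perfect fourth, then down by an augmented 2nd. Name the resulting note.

A perfect fourth up from Bb is Eb (letter E, 5 semitones up).
An augmented second down from Eb is Dbb (letter D, 3 semitones down).

Dbb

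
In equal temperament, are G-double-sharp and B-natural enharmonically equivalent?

No

G## is pitch class 9; B is pitch class 11.
The pitch classes differ (9 vs. 11), so they are not enharmonic equivalents.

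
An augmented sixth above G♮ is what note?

A sixth above G lands on the letter E.
An augmented sixth spans 10 semitones, so G moves to pitch class 5. On the letter E that is E#.

E#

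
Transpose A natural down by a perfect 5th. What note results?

D

A fifth below A lands on the letter D.
A perfect fifth spans 7 semitones, so A moves to pitch class 2. On the letter D that is D.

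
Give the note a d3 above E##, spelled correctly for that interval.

G#

A third above E lands on the letter G.
A diminished third spans 2 semitones, so E## moves to pitch class 8. On the letter G that is G#.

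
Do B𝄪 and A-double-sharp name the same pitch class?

Two spellings are enharmonically equivalent only if they share a pitch class.
Here B## → 1, A## → 11; 1 ≠ 11, so they are not.

No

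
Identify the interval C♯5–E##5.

Counting letters C–D–E gives a third.
C#→E## = 5 semitones, 1 wider than the major third (4), so augmented.

augmented third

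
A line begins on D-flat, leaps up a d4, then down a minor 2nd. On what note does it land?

A diminished fourth up from Db is Gbb (letter G, 4 semitones up).
A minor second down from Gbb is Fb (letter F, 1 semitone down).

Fb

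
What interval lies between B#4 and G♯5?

minor sixth

Counting letters B–C–D–E–F–G gives a sixth.
B#→G# = 8 semitones, 1 narrower than the major sixth (9), so minor.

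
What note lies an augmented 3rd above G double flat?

G up a major third is B, so the target letter is B.
From Gbb, an augmented third is 5 semitones up: Bb.

Bb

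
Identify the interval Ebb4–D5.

Counting letters E–F–G–A–B–C–D gives a seventh.
Ebb→D = 12 semitones, 1 wider than the major seventh (11), so augmented.

augmented seventh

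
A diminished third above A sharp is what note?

A third above A lands on the letter C.
A diminished third spans 2 semitones, so A# moves to pitch class 0. On the letter C that is C.

C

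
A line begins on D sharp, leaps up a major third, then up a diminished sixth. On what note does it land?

D

A major third up from D# is F## (letter F, 4 semitones up).
A diminished sixth up from F## is D (letter D, 7 semitones up).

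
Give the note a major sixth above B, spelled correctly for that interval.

G#

B up a major sixth is G#, so the target letter is G.
From B, a major sixth is 9 semitones up: G#.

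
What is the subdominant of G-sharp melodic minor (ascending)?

C#

Degree 4 takes the letter 3 steps above G, which is C.
In melodic minor (ascending), degree 4 sits 5 semitones above the tonic. G# + 5 semitones is pitch class 1, spelled on C as C#.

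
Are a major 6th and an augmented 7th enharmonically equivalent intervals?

No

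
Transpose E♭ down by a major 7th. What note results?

Fb

A seventh below E lands on the letter F.
A major seventh spans 11 semitones, so Eb moves to pitch class 4. On the letter F that is Fb.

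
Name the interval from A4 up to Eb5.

Counting letters A–B–C–D–E gives a fifth.
A→Eb = 6 semitones, 1 narrower than the perfect fifth (7), so diminished.

diminished fifth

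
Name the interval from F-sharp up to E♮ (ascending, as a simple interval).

minor seventh

The letter names run F→E, a span of 6 letter steps, so the interval is some kind of seventh.
F# to E is 10 semitones. A major seventh is 11, so 10 makes it minor.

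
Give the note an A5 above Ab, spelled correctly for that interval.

A fifth above A lands on the letter E.
An augmented fifth spans 8 semitones, so Ab moves to pitch class 4. On the letter E that is E.

E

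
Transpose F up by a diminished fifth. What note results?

Cb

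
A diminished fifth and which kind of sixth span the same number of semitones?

doubly diminished

A diminished fifth spans 6 semitones.
A sixth spanning 6 semitones is doubly diminished (the major sixth is 9).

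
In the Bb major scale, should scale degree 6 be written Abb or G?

Each scale degree takes a distinct letter name. Degree 6 of a scale on B must use the letter G.
G and Abb are enharmonically the same pitch, but only G uses the letter G, so it is the correct spelling here.

G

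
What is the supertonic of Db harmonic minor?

Eb

Degree 2 takes the letter 1 step above D, which is E.
In harmonic minor, degree 2 sits 2 semitones above the tonic. Db + 2 semitones is pitch class 3, spelled on E as Eb.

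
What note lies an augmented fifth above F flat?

C

A fifth above F lands on the letter C.
An augmented fifth spans 8 semitones, so Fb moves to pitch class 0. On the letter C that is C.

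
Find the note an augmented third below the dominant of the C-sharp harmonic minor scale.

Eb

The dominant of C# harmonic minor is G#.
An augmented third (5 semitones) below G# lands on the letter E, giving Eb.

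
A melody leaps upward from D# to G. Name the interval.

Counting letters D–E–F–G gives a fourth.
D#→G = 4 semitones, 1 narrower than the perfect fourth (5), so diminished.

diminished fourth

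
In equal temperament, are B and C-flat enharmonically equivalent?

Yes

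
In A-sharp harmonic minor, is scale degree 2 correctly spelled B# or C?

Each scale degree takes a distinct letter name. Degree 2 of a scale on A must use the letter B.
B# and C are enharmonically the same pitch, but only B# uses the letter B, so it is the correct spelling here.

B#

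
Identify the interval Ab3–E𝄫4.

The letter names run A→E, a span of 4 letter steps, so the interval is some kind of fifth.
Ab to Ebb is 6 semitones. A perfect fifth is 7, so 6 makes it diminished.

diminished fifth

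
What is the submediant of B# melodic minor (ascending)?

G##

The B# melodic minor (ascending) scale runs B# C## D# E# F## G## A##.
Degree 6 is G##.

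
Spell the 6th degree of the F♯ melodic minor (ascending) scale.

Degree 6 takes the letter 5 steps above F, which is D.
In melodic minor (ascending), degree 6 sits 9 semitones above the tonic. F# + 9 semitones is pitch class 3, spelled on D as D#.

D#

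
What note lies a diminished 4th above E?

E up a perfect fourth is A, so the target letter is A.
From E, a diminished fourth is 4 semitones up: Ab.

Ab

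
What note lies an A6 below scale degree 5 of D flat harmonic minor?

Cbb

Scale degree 5 of Db harmonic minor is Ab.
An augmented sixth (10 semitones) below Ab lands on the letter C, giving Cbb.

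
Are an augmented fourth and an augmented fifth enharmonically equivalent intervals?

An augmented fourth spans 6 semitones; an augmented fifth spans 8.
The spans differ, so they are not enharmonic equivalents.

No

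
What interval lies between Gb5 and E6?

Counting letters G–A–B–C–D–E gives a sixth.
Gb→E = 10 semitones, 1 wider than the major sixth (9), so augmented.

augmented sixth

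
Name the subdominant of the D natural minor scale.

G

Degree 4 takes the letter 3 steps above D, which is G.
In natural minor, degree 4 sits 5 semitones above the tonic. D + 5 semitones is pitch class 7, spelled on G as G.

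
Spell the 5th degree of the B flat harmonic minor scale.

Degree 5 takes the letter 4 steps above B, which is F.
In harmonic minor, degree 5 sits 7 semitones above the tonic. Bb + 7 semitones is pitch class 5, spelled on F as F.

F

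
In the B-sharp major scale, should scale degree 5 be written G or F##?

F##

Each scale degree takes a distinct letter name. Degree 5 of a scale on B must use the letter F.
F## and G are enharmonically the same pitch, but only F## uses the letter F, so it is the correct spelling here.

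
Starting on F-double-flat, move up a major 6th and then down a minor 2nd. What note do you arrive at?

Cb

A major sixth up from Fbb is Dbb (letter D, 9 semitones up).
A minor second down from Dbb is Cb (letter C, 1 semitone down).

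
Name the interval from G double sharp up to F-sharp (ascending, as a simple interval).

diminished seventh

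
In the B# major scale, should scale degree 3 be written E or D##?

Each scale degree takes a distinct letter name. Degree 3 of a scale on B must use the letter D.
D## and E are enharmonically the same pitch, but only D## uses the letter D, so it is the correct spelling here.

D##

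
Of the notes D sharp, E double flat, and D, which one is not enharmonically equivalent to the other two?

D#

In 12-tone equal temperament, enharmonic equivalents share a pitch class. D# is pitch class 3; Ebb is pitch class 2; D is pitch class 2.
Ebb and D share pitch class 2, while D# is pitch class 3.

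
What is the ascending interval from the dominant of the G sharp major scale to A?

diminished fifth

The dominant of G# major is D#.
D# up to A: letters D→A make it a fifth; 6 semitones makes it diminished.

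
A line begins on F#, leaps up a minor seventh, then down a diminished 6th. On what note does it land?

A minor seventh up from F# is E (letter E, 10 semitones up).
A diminished sixth down from E is G## (letter G, 7 semitones down).

G##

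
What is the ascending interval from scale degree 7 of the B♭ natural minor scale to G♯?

augmented seventh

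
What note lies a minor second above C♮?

Db

C up a major second is D, so the target letter is D.
From C, a minor second is 1 semitone up: Db.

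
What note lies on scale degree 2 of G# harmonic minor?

The G# harmonic minor scale runs G# A# B C# D# E F##.
Degree 2 is A#.

A#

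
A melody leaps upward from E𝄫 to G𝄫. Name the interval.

minor third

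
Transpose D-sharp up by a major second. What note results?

E#

D up a major second is E, so the target letter is E.
From D#, a major second is 2 semitones up: E#.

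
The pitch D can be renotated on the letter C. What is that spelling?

C##

D is pitch class 2. The letter C alone is pitch class 0.
To reach pitch class 2 from C requires an offset of +2 semitones, i.e. double sharp: C##.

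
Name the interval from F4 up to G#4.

augmented second

Counting letters F–G gives a second.
F→G# = 3 semitones, 1 wider than the major second (2), so augmented.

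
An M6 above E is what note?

C#

A sixth above E lands on the letter C.
A major sixth spans 9 semitones, so E moves to pitch class 1. On the letter C that is C#.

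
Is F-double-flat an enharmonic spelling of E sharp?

Two spellings are enharmonically equivalent only if they share a pitch class.
Here Fbb → 3, E# → 5; 3 ≠ 5, so they are not.

No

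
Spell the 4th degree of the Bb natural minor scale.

Eb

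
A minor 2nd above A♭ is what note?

Bbb

A up a major second is B, so the target letter is B.
From Ab, a minor second is 1 semitone up: Bbb.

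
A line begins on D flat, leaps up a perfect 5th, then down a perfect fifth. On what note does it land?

Db

A perfect fifth up from Db is Ab (letter A, 7 semitones up).
A perfect fifth down from Ab is Db (letter D, 7 semitones down).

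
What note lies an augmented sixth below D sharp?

A sixth below D lands on the letter F.
An augmented sixth spans 10 semitones, so D# moves to pitch class 5. On the letter F that is F.

F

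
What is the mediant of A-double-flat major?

Degree 3 takes the letter 2 steps above A, which is C.
In major, degree 3 sits 4 semitones above the tonic. Abb + 4 semitones is pitch class 11, spelled on C as Cb.

Cb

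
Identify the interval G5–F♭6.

diminished seventh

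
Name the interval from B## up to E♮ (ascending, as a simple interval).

Counting letters B–C–D–E gives a fourth.
B##→E = 3 semitones, 2 narrower than the perfect fourth (5), so doubly diminished.

doubly diminished fourth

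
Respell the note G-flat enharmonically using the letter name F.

F#

Plain F sits 1 semitone below Gb, so on the letter F the same pitch needs a sharp: F#.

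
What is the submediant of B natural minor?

G

Degree 6 takes the letter 5 steps above B, which is G.
In natural minor, degree 6 sits 8 semitones above the tonic. B + 8 semitones is pitch class 7, spelled on G as G.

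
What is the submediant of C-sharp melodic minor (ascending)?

A#

Degree 6 takes the letter 5 steps above C, which is A.
In melodic minor (ascending), degree 6 sits 9 semitones above the tonic. C# + 9 semitones is pitch class 10, spelled on A as A#.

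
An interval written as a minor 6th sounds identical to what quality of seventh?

doubly diminished

A minor sixth spans 8 semitones.
A seventh spanning 8 semitones is doubly diminished (the major seventh is 11).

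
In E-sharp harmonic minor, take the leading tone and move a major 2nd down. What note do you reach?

The leading tone of E# harmonic minor is D##.
A major second (2 semitones) below D## lands on the letter C, giving C##.

C##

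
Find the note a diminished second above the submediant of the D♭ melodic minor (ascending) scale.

Cbb

The submediant of Db melodic minor (ascending) is Bb.
A diminished second (0 semitones) above Bb lands on the letter C, giving Cbb.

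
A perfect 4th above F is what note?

A fourth above F lands on the letter B.
A perfect fourth spans 5 semitones, so F moves to pitch class 10. On the letter B that is Bb.

Bb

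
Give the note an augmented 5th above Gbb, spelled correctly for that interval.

G up a perfect fifth is D, so the target letter is D.
From Gbb, an augmented fifth is 8 semitones up: Db.

Db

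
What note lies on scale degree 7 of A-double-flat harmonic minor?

Degree 7 takes the letter 6 steps above A, which is G.
In harmonic minor, degree 7 sits 11 semitones above the tonic. Abb + 11 semitones is pitch class 6, spelled on G as Gb.

Gb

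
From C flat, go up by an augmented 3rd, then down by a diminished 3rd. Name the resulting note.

An augmented third up from Cb is E (letter E, 5 semitones up).
A diminished third down from E is C## (letter C, 2 semitones down).

C##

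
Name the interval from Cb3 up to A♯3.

doubly augmented sixth

The letter names run C→A, a span of 5 letter steps, so the interval is some kind of sixth.
Cb to A# is 11 semitones. A major sixth is 9, so 11 makes it doubly augmented.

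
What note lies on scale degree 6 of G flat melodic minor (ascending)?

Eb

The Gb melodic minor (ascending) scale runs Gb Ab Bbb Cb Db Eb F.
Degree 6 is Eb.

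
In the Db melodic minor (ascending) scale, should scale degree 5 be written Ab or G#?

Ab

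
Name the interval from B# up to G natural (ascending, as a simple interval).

The letter names run B→G, a span of 5 letter steps, so the interval is some kind of sixth.
B# to G is 7 semitones. A major sixth is 9, so 7 makes it diminished.

diminished sixth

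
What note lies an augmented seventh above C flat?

B

A seventh above C lands on the letter B.
An augmented seventh spans 12 semitones, so Cb moves to pitch class 11. On the letter B that is B.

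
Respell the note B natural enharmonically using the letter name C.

B is pitch class 11. The letter C alone is pitch class 0.
To reach pitch class 11 from C requires an offset of -1 semitone, i.e. flat: Cb.

Cb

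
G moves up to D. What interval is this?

The letter names run G→D, a span of 4 letter steps, so the interval is some kind of fifth.
G to D is 7 semitones. A perfect fifth is 7, so 7 makes it perfect.

perfect fifth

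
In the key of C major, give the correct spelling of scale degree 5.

The C major scale runs C D E F G A B.
Degree 5 is G.

G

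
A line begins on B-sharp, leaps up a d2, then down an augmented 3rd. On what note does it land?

Abb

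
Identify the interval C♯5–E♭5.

diminished third

The letter names run C→E, a span of 2 letter steps, so the interval is some kind of third.
C# to Eb is 2 semitones. A major third is 4, so 2 makes it diminished.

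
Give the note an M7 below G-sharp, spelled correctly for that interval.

G down a major seventh is Ab, so the target letter is A.
From G#, a major seventh is 11 semitones down: A.

A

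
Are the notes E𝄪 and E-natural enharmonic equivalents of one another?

No

Two spellings are enharmonically equivalent only if they share a pitch class.
Here E## → 6, E → 4; 4 ≠ 6, so they are not.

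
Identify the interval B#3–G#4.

Counting letters B–C–D–E–F–G gives a sixth.
B#→G# = 8 semitones, 1 narrower than the major sixth (9), so minor.

minor sixth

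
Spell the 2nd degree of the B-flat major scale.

Degree 2 takes the letter 1 step above B, which is C.
In major, degree 2 sits 2 semitones above the tonic. Bb + 2 semitones is pitch class 0, spelled on C as C.

C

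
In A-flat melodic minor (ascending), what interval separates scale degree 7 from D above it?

perfect fifth

Scale degree 7 of Ab melodic minor (ascending) is G.
G up to D: letters G→D make it a fifth; 7 semitones makes it perfect.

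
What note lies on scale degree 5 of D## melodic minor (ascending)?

A##

Degree 5 takes the letter 4 steps above D, which is A.
In melodic minor (ascending), degree 5 sits 7 semitones above the tonic. D## + 7 semitones is pitch class 11, spelled on A as A##.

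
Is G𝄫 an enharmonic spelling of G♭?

No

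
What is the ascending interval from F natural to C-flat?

diminished fifth

The letter names run F→C, a span of 4 letter steps, so the interval is some kind of fifth.
F to Cb is 6 semitones. A perfect fifth is 7, so 6 makes it diminished.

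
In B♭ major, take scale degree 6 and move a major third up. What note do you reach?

Scale degree 6 of Bb major is G.
A major third (4 semitones) above G lands on the letter B, giving B.

B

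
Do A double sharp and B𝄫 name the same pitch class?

Two spellings are enharmonically equivalent only if they share a pitch class.
Here A## → 11, Bbb → 9; 9 ≠ 11, so they are not.

No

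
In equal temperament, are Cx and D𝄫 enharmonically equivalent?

No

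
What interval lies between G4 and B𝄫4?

Counting letters G–A–B gives a third.
G→Bbb = 2 semitones, 2 narrower than the major third (4), so diminished.

diminished third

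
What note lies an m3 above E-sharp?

G#

E up a major third is G#, so the target letter is G.
From E#, a minor third is 3 semitones up: G#.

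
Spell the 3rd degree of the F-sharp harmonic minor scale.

The F# harmonic minor scale runs F# G# A B C# D E#.
Degree 3 is A.

A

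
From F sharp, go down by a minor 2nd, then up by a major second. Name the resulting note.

A minor second down from F# is E# (letter E, 1 semitone down).
A major second up from E# is F## (letter F, 2 semitones up).

F##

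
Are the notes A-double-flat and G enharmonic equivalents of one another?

Yes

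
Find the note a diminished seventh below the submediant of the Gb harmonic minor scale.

F

The submediant of Gb harmonic minor is Ebb.
A diminished seventh (9 semitones) below Ebb lands on the letter F, giving F.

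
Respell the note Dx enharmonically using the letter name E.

D## is pitch class 4. The letter E alone is pitch class 4.
Pitch class 4 on E needs no accidental: E.

E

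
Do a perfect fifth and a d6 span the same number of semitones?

Yes

A perfect fifth spans 7 semitones; a diminished sixth spans 7.
They are enharmonically equivalent.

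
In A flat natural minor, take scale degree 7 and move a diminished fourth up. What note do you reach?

Scale degree 7 of Ab natural minor is Gb.
A diminished fourth (4 semitones) above Gb lands on the letter C, giving Cbb.

Cbb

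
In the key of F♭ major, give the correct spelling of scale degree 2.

Gb

Degree 2 takes the letter 1 step above F, which is G.
In major, degree 2 sits 2 semitones above the tonic. Fb + 2 semitones is pitch class 6, spelled on G as Gb.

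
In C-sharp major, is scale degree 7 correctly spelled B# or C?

Each scale degree takes a distinct letter name. Degree 7 of a scale on C must use the letter B.
B# and C are enharmonically the same pitch, but only B# uses the letter B, so it is the correct spelling here.

B#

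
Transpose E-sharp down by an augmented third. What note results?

A third below E lands on the letter C.
An augmented third spans 5 semitones, so E# moves to pitch class 0. On the letter C that is C.

C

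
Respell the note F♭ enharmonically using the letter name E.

E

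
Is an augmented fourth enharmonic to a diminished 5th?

Yes

An augmented fourth spans 6 semitones; a diminished fifth spans 6.
They are enharmonically equivalent.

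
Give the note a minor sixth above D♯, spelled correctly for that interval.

B

A sixth above D lands on the letter B.
A minor sixth spans 8 semitones, so D# moves to pitch class 11. On the letter B that is B.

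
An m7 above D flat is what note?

A seventh above D lands on the letter C.
A minor seventh spans 10 semitones, so Db moves to pitch class 11. On the letter C that is Cb.

Cb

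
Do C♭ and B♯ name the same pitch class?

No

Two spellings are enharmonically equivalent only if they share a pitch class.
Here Cb → 11, B# → 0; 0 ≠ 11, so they are not.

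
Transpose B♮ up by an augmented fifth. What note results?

B up a perfect fifth is F#, so the target letter is F.
From B, an augmented fifth is 8 semitones up: F##.

F##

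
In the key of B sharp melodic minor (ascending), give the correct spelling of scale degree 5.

F##

Degree 5 takes the letter 4 steps above B, which is F.
In melodic minor (ascending), degree 5 sits 7 semitones above the tonic. B# + 7 semitones is pitch class 7, spelled on F as F##.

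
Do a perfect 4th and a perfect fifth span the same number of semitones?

No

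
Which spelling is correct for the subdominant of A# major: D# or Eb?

Each scale degree takes a distinct letter name. Degree 4 of a scale on A must use the letter D.
D# and Eb are enharmonically the same pitch, but only D# uses the letter D, so it is the correct spelling here.

D#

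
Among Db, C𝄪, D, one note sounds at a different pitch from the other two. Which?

In 12-tone equal temperament, enharmonic equivalents share a pitch class. Db is pitch class 1; C## is pitch class 2; D is pitch class 2.
C## and D share pitch class 2, while Db is pitch class 1.

Db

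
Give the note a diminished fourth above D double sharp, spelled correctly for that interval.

G#

D up a perfect fourth is G, so the target letter is G.
From D##, a diminished fourth is 4 semitones up: G#.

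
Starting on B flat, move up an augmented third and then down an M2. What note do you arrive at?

C#

An augmented third up from Bb is D# (letter D, 5 semitones up).
A major second down from D# is C# (letter C, 2 semitones down).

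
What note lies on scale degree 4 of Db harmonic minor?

Gb

The Db harmonic minor scale runs Db Eb Fb Gb Ab Bbb C.
Degree 4 is Gb.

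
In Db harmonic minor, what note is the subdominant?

Gb

The Db harmonic minor scale runs Db Eb Fb Gb Ab Bbb C.
Degree 4 is Gb.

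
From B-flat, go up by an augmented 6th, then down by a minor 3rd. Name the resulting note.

An augmented sixth up from Bb is G# (letter G, 10 semitones up).
A minor third down from G# is E# (letter E, 3 semitones down).

E#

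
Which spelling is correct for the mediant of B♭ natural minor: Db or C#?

Each scale degree takes a distinct letter name. Degree 3 of a scale on B must use the letter D.
Db and C# are enharmonically the same pitch, but only Db uses the letter D, so it is the correct spelling here.

Db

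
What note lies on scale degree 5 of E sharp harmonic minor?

The E# harmonic minor scale runs E# F## G# A# B# C# D##.
Degree 5 is B#.

B#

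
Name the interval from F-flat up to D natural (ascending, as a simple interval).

Counting letters F–G–A–B–C–D gives a sixth.
Fb→D = 10 semitones, 1 wider than the major sixth (9), so augmented.

augmented sixth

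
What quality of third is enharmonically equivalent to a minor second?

doubly diminished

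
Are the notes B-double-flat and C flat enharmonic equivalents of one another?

Bbb is pitch class 9; Cb is pitch class 11.
The pitch classes differ (9 vs. 11), so they are not enharmonic equivalents.

No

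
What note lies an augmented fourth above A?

D#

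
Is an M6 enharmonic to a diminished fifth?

No

A major sixth spans 9 semitones; a diminished fifth spans 6.
The spans differ, so they are not enharmonic equivalents.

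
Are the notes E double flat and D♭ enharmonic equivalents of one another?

No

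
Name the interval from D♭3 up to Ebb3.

minor second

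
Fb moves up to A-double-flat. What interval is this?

The letter names run F→A, a span of 2 letter steps, so the interval is some kind of third.
Fb to Abb is 3 semitones. A major third is 4, so 3 makes it minor.

minor third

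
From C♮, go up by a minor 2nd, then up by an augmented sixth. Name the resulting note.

B

A minor second up from C is Db (letter D, 1 semitone up).
An augmented sixth up from Db is B (letter B, 10 semitones up).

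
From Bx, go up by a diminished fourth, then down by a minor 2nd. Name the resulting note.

D##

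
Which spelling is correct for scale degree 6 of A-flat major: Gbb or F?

Each scale degree takes a distinct letter name. Degree 6 of a scale on A must use the letter F.
F and Gbb are enharmonically the same pitch, but only F uses the letter F, so it is the correct spelling here.

F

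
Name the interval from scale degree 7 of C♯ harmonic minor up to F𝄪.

Scale degree 7 of C# harmonic minor is B#.
B# up to F##: letters B→F make it a fifth; 7 semitones makes it perfect.

perfect fifth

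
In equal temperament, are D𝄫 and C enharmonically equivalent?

Dbb = pitch class 0 and C = pitch class 0 — the same pitch class, so they are enharmonic equivalents.

Yes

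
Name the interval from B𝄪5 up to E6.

doubly diminished fourth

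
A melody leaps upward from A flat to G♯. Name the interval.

augmented seventh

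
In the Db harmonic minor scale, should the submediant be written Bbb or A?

Each scale degree takes a distinct letter name. Degree 6 of a scale on D must use the letter B.
Bbb and A are enharmonically the same pitch, but only Bbb uses the letter B, so it is the correct spelling here.

Bbb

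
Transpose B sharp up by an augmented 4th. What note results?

A fourth above B lands on the letter E.
An augmented fourth spans 6 semitones, so B# moves to pitch class 6. On the letter E that is E##.

E##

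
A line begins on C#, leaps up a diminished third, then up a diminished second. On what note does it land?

Fbb

A diminished third up from C# is Eb (letter E, 2 semitones up).
A diminished second up from Eb is Fbb (letter F, 0 semitones up).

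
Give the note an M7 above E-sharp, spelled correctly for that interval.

E up a major seventh is D#, so the target letter is D.
From E#, a major seventh is 11 semitones up: D##.

D##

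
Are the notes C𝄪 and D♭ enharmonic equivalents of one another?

No

C## is pitch class 2; Db is pitch class 1.
The pitch classes differ (2 vs. 1), so they are not enharmonic equivalents.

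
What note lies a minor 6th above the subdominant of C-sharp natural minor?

The subdominant of C# natural minor is F#.
A minor sixth (8 semitones) above F# lands on the letter D, giving D.

D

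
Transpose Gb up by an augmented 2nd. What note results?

G up a major second is A, so the target letter is A.
From Gb, an augmented second is 3 semitones up: A.

A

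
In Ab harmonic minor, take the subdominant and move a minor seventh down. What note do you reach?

The subdominant of Ab harmonic minor is Db.
A minor seventh (10 semitones) below Db lands on the letter E, giving Eb.

Eb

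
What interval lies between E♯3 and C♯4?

The letter names run E→C, a span of 5 letter steps, so the interval is some kind of sixth.
E# to C# is 8 semitones. A major sixth is 9, so 8 makes it minor.

minor sixth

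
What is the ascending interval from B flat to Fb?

diminished fifth

Counting letters B–C–D–E–F gives a fifth.
Bb→Fb = 6 semitones, 1 narrower than the perfect fifth (7), so diminished.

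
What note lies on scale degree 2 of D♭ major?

Eb

The Db major scale runs Db Eb F Gb Ab Bb C.
Degree 2 is Eb.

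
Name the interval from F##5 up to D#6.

minor sixth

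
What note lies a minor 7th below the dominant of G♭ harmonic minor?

The dominant of Gb harmonic minor is Db.
A minor seventh (10 semitones) below Db lands on the letter E, giving Eb.

Eb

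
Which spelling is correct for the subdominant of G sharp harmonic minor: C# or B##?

C#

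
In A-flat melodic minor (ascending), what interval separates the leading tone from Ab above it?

The leading tone of Ab melodic minor (ascending) is G.
G up to Ab: letters G→A make it a second; 1 semitone makes it minor.

minor second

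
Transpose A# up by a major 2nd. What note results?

B#

A second above A lands on the letter B.
A major second spans 2 semitones, so A# moves to pitch class 0. On the letter B that is B#.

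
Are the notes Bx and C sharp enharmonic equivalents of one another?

Yes

B## is pitch class 1; C# is pitch class 1.
All spellings map to pitch class 1, so they are enharmonically equivalent.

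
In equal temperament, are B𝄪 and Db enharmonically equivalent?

Yes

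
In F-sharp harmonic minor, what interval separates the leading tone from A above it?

The leading tone of F# harmonic minor is E#.
E# up to A: letters E→A make it a fourth; 4 semitones makes it diminished.

diminished fourth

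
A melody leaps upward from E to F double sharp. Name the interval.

augmented second

Counting letters E–F gives a second.
E→F## = 3 semitones, 1 wider than the major second (2), so augmented.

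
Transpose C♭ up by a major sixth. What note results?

C up a major sixth is A, so the target letter is A.
From Cb, a major sixth is 9 semitones up: Ab.

Ab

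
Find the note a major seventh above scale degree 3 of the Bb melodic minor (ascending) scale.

C

Scale degree 3 of Bb melodic minor (ascending) is Db.
A major seventh (11 semitones) above Db lands on the letter C, giving C.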